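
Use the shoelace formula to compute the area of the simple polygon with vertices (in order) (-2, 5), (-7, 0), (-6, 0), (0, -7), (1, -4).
Area = 81/2

Shoelace formula: Area = (1/2) |Σ_i (x_i · y_{i+1} − x_{i+1} · y_i)| (indices mod n). Compute each cross term:
  (-2)(0) − (-7)(5) = 35
  (-7)(0) − (-6)(0) = 0
  (-6)(-7) − (0)(0) = 42
  (0)(-4) − (1)(-7) = 7
  (1)(5) − (-2)(-4) = -3
Sum = 81, so (signed) Area = 81/2 = 81/2, |Area| = 81/2.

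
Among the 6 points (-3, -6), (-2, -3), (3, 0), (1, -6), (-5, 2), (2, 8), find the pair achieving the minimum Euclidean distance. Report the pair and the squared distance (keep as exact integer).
Pair = ((-3, -6), (-2, -3)); squared distance = 10

Compute all C(6, 2) = 15 pairwise squared distances (x_i − x_j)² + (y_i − y_j)². The minimum is 10, attained by the pair ((-3, -6), (-2, -3)).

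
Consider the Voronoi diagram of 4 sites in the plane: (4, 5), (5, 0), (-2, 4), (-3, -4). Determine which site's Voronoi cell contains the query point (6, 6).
Nearest site = (4, 5)

The Voronoi cell of site s contains exactly those query points closer to s than to any other site. Compute squared distances from q = (6, 6) to each site:
  (4 − 6)² + (5 − 6)² = 5
  (5 − 6)² + (0 − 6)² = 37
  (-2 − 6)² + (4 − 6)² = 68
  (-3 − 6)² + (-4 − 6)² = 181
Minimum is attained by (4, 5), so q lies in its Voronoi cell.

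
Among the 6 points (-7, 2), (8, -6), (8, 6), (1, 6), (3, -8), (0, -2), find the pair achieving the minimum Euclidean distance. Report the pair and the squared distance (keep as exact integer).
Pair = ((8, -6), (3, -8)); squared distance = 29

Compute all C(6, 2) = 15 pairwise squared distances (x_i − x_j)² + (y_i − y_j)². The minimum is 29, attained by the pair ((8, -6), (3, -8)).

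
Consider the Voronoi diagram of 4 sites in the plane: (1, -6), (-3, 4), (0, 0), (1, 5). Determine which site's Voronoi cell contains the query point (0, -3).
Nearest site = (0, 0)

The Voronoi cell of site s contains exactly those query points closer to s than to any other site. Compute squared distances from q = (0, -3) to each site:
  (0 − 0)² + (0 − -3)² = 9
  (1 − 0)² + (-6 − -3)² = 10
  (-3 − 0)² + (4 − -3)² = 58
  (1 − 0)² + (5 − -3)² = 65
Minimum is attained by (0, 0), so q lies in its Voronoi cell.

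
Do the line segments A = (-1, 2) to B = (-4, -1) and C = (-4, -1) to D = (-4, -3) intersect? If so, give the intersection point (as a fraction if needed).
Yes; intersection at (-4, -1) (t = 1 on AB, s = 0 on CD)

Parametrize AB as A + t(B − A) = (-1 + -3 t, 2 + -3 t) and CD as C + s(D − C) = (-4 + 0 s, -1 + -2 s). Solve the linear system for (t, s). Determinant = -6 ≠ 0, so a unique intersection of the containing lines exists. Solution: t = 1, s = 0 — both in [0, 1], so the segments cross. Intersection point: (-4, -1).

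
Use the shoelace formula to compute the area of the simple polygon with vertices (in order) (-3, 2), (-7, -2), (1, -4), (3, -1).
Area = 32

Shoelace formula: Area = (1/2) |Σ_i (x_i · y_{i+1} − x_{i+1} · y_i)| (indices mod n). Compute each cross term:
  (-3)(-2) − (-7)(2) = 20
  (-7)(-4) − (1)(-2) = 30
  (1)(-1) − (3)(-4) = 11
  (3)(2) − (-3)(-1) = 3
Sum = 64, so (signed) Area = 64/2 = 32, |Area| = 32.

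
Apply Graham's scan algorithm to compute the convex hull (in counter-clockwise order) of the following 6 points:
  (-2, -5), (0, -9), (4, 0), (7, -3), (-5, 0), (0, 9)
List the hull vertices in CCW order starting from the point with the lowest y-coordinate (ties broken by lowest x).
Hull (CCW) = [(0, -9), (7, -3), (0, 9), (-5, 0)]

Graham scan procedure:
  1. Find the pivot p₀ = point with lowest y (tie → lowest x): (0, -9).
  2. Sort the remaining points by polar angle around p₀.
  3. Walk through sorted points, maintaining a stack; pop the top while the last three entries make a non-left turn (cross product ≤ 0).
  4. Final stack is the convex hull in CCW order: (0, -9), (7, -3), (0, 9), (-5, 0).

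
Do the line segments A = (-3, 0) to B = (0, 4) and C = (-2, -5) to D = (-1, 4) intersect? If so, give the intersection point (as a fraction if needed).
Yes; intersection at (-27/23, 56/23) (t = 14/23 on AB, s = 19/23 on CD)

Parametrize AB as A + t(B − A) = (-3 + 3 t, 0 + 4 t) and CD as C + s(D − C) = (-2 + 1 s, -5 + 9 s). Solve the linear system for (t, s). Determinant = -23 ≠ 0, so a unique intersection of the containing lines exists. Solution: t = 14/23, s = 19/23 — both in [0, 1], so the segments cross. Intersection point: (-27/23, 56/23).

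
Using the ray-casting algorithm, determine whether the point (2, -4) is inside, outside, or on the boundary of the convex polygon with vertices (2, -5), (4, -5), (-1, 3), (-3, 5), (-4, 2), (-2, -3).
The point (2, -4) lies strictly inside the polygon

Cast a horizontal ray to the right from the query point and count how many polygon edges it crosses (each edge strictly once or zero times, handled with the usual half-open convention). 
Parity of crossings → odd ⇒ inside.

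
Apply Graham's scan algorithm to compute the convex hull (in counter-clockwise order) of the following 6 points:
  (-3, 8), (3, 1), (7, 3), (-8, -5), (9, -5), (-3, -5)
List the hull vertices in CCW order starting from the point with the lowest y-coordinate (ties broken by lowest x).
Hull (CCW) = [(-8, -5), (9, -5), (7, 3), (-3, 8)]

Graham scan procedure:
  1. Find the pivot p₀ = point with lowest y (tie → lowest x): (-8, -5).
  2. Sort the remaining points by polar angle around p₀.
  3. Walk through sorted points, maintaining a stack; pop the top while the last three entries make a non-left turn (cross product ≤ 0).
  4. Final stack is the convex hull in CCW order: (-8, -5), (9, -5), (7, 3), (-3, 8).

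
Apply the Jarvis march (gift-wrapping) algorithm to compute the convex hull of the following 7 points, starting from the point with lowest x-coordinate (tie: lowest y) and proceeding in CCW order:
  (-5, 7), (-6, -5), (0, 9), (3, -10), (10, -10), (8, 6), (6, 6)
Hull (CCW) = [(-6, -5), (3, -10), (10, -10), (8, 6), (0, 9), (-5, 7)]

Jarvis march: at each step, from the current hull vertex p, select the next vertex q as the point such that every other point lies strictly to the left of (or on) the directed line p → q. (Equivalently: for every other point r, the cross product (q − p) × (r − p) ≥ 0.)
Starting point (lowest x, tie lowest y): (-6, -5). Wrap until returning to start. Resulting hull: (-6, -5), (3, -10), (10, -10), (8, 6), (0, 9), (-5, 7).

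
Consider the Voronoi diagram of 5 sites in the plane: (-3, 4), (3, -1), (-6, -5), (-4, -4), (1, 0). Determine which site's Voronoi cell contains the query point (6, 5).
Nearest site = (3, -1)

The Voronoi cell of site s contains exactly those query points closer to s than to any other site. Compute squared distances from q = (6, 5) to each site:
  (3 − 6)² + (-1 − 5)² = 45
  (1 − 6)² + (0 − 5)² = 50
  (-3 − 6)² + (4 − 5)² = 82
  (-4 − 6)² + (-4 − 5)² = 181
  (-6 − 6)² + (-5 − 5)² = 244
Minimum is attained by (3, -1), so q lies in its Voronoi cell.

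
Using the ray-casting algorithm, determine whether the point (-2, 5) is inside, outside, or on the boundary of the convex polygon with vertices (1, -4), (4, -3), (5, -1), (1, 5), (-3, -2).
The point (-2, 5) lies strictly outside the polygon

Cast a horizontal ray to the right from the query point and count how many polygon edges it crosses (each edge strictly once or zero times, handled with the usual half-open convention). 
Parity of crossings → even ⇒ outside.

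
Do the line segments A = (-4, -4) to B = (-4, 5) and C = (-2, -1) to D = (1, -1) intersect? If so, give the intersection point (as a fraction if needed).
No (intersection of containing lines falls outside at least one segment)

Parametrize and solve: t = 1/3, s = -2/3. At least one of these is outside [0, 1], so the segments do not intersect.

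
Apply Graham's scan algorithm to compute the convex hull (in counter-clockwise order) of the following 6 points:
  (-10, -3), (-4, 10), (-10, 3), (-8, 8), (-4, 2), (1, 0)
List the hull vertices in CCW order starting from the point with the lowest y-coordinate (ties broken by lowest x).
Hull (CCW) = [(-10, -3), (1, 0), (-4, 10), (-8, 8), (-10, 3)]

Graham scan procedure:
  1. Find the pivot p₀ = point with lowest y (tie → lowest x): (-10, -3).
  2. Sort the remaining points by polar angle around p₀.
  3. Walk through sorted points, maintaining a stack; pop the top while the last three entries make a non-left turn (cross product ≤ 0).
  4. Final stack is the convex hull in CCW order: (-10, -3), (1, 0), (-4, 10), (-8, 8), (-10, 3).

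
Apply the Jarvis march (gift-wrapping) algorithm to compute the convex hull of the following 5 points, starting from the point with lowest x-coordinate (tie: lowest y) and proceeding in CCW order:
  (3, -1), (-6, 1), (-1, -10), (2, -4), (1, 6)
Hull (CCW) = [(-6, 1), (-1, -10), (2, -4), (3, -1), (1, 6)]

Jarvis march: at each step, from the current hull vertex p, select the next vertex q as the point such that every other point lies strictly to the left of (or on) the directed line p → q. (Equivalently: for every other point r, the cross product (q − p) × (r − p) ≥ 0.)
Starting point (lowest x, tie lowest y): (-6, 1). Wrap until returning to start. Resulting hull: (-6, 1), (-1, -10), (2, -4), (3, -1), (1, 6).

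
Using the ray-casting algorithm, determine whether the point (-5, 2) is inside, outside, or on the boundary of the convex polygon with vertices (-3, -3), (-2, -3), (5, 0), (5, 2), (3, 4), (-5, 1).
The point (-5, 2) lies strictly outside the polygon

Cast a horizontal ray to the right from the query point and count how many polygon edges it crosses (each edge strictly once or zero times, handled with the usual half-open convention). 
Parity of crossings → even ⇒ outside.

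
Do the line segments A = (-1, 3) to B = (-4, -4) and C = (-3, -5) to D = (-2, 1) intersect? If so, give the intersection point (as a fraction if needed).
Yes; intersection at (-23/11, 5/11) (t = 4/11 on AB, s = 10/11 on CD)

Parametrize AB as A + t(B − A) = (-1 + -3 t, 3 + -7 t) and CD as C + s(D − C) = (-3 + 1 s, -5 + 6 s). Solve the linear system for (t, s). Determinant = 11 ≠ 0, so a unique intersection of the containing lines exists. Solution: t = 4/11, s = 10/11 — both in [0, 1], so the segments cross. Intersection point: (-23/11, 5/11).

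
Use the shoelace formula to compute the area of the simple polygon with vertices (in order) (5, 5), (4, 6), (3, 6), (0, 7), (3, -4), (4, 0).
Area = 26

Shoelace formula: Area = (1/2) |Σ_i (x_i · y_{i+1} − x_{i+1} · y_i)| (indices mod n). Compute each cross term:
  (5)(6) − (4)(5) = 10
  (4)(6) − (3)(6) = 6
  (3)(7) − (0)(6) = 21
  (0)(-4) − (3)(7) = -21
  (3)(0) − (4)(-4) = 16
  (4)(5) − (5)(0) = 20
Sum = 52, so (signed) Area = 52/2 = 26, |Area| = 26.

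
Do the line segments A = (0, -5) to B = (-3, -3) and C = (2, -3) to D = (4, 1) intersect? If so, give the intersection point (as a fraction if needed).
No (intersection of containing lines falls outside at least one segment)

Parametrize and solve: t = -1/4, s = -5/8. At least one of these is outside [0, 1], so the segments do not intersect.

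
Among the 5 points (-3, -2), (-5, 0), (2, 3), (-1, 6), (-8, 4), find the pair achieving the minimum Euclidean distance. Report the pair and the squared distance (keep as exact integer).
Pair = ((-3, -2), (-5, 0)); squared distance = 8

Compute all C(5, 2) = 10 pairwise squared distances (x_i − x_j)² + (y_i − y_j)². The minimum is 8, attained by the pair ((-3, -2), (-5, 0)).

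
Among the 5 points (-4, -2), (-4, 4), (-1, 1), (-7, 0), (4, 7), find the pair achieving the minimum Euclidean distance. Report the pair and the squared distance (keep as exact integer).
Pair = ((-4, -2), (-7, 0)); squared distance = 13

Compute all C(5, 2) = 10 pairwise squared distances (x_i − x_j)² + (y_i − y_j)². The minimum is 13, attained by the pair ((-4, -2), (-7, 0)).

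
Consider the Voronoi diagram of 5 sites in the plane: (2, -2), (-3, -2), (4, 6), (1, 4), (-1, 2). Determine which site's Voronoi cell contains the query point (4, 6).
Nearest site = (4, 6)

The Voronoi cell of site s contains exactly those query points closer to s than to any other site. Compute squared distances from q = (4, 6) to each site:
  (4 − 4)² + (6 − 6)² = 0
  (1 − 4)² + (4 − 6)² = 13
  (-1 − 4)² + (2 − 6)² = 41
  (2 − 4)² + (-2 − 6)² = 68
  (-3 − 4)² + (-2 − 6)² = 113
Minimum is attained by (4, 6), so q lies in its Voronoi cell.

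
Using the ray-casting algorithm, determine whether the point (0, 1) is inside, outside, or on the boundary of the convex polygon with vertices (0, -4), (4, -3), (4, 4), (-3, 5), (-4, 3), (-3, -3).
The point (0, 1) lies strictly inside the polygon

Cast a horizontal ray to the right from the query point and count how many polygon edges it crosses (each edge strictly once or zero times, handled with the usual half-open convention). 
Parity of crossings → odd ⇒ inside.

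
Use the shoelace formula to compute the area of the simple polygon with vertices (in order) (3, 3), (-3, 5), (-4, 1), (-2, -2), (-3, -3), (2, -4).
Area = 87/2

Shoelace formula: Area = (1/2) |Σ_i (x_i · y_{i+1} − x_{i+1} · y_i)| (indices mod n). Compute each cross term:
  (3)(5) − (-3)(3) = 24
  (-3)(1) − (-4)(5) = 17
  (-4)(-2) − (-2)(1) = 10
  (-2)(-3) − (-3)(-2) = 0
  (-3)(-4) − (2)(-3) = 18
  (2)(3) − (3)(-4) = 18
Sum = 87, so (signed) Area = 87/2 = 87/2, |Area| = 87/2.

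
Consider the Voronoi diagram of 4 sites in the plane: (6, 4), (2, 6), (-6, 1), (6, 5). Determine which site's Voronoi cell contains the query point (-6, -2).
Nearest site = (-6, 1)

The Voronoi cell of site s contains exactly those query points closer to s than to any other site. Compute squared distances from q = (-6, -2) to each site:
  (-6 − -6)² + (1 − -2)² = 9
  (2 − -6)² + (6 − -2)² = 128
  (6 − -6)² + (4 − -2)² = 180
  (6 − -6)² + (5 − -2)² = 193
Minimum is attained by (-6, 1), so q lies in its Voronoi cell.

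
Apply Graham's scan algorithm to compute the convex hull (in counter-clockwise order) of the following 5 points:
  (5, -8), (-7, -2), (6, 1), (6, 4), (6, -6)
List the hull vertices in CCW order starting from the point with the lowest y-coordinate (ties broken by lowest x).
Hull (CCW) = [(5, -8), (6, -6), (6, 4), (-7, -2)]

Graham scan procedure:
  1. Find the pivot p₀ = point with lowest y (tie → lowest x): (5, -8).
  2. Sort the remaining points by polar angle around p₀.
  3. Walk through sorted points, maintaining a stack; pop the top while the last three entries make a non-left turn (cross product ≤ 0).
  4. Final stack is the convex hull in CCW order: (5, -8), (6, -6), (6, 4), (-7, -2).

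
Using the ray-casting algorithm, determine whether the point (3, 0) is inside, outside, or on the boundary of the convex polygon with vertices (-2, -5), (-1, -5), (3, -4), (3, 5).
The point (3, 0) lies on the polygon boundary

Boundary check: the query satisfies the collinearity and bounding-box conditions for some polygon edge, so it lies exactly on the boundary.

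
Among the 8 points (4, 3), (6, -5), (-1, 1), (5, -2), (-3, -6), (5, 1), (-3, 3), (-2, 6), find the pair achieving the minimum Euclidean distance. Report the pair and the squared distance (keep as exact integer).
Pair = ((4, 3), (5, 1)); squared distance = 5

Compute all C(8, 2) = 28 pairwise squared distances (x_i − x_j)² + (y_i − y_j)². The minimum is 5, attained by the pair ((4, 3), (5, 1)).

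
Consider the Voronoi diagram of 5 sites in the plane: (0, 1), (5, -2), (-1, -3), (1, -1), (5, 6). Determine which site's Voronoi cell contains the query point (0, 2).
Nearest site = (0, 1)

The Voronoi cell of site s contains exactly those query points closer to s than to any other site. Compute squared distances from q = (0, 2) to each site:
  (0 − 0)² + (1 − 2)² = 1
  (1 − 0)² + (-1 − 2)² = 10
  (-1 − 0)² + (-3 − 2)² = 26
  (5 − 0)² + (-2 − 2)² = 41
  (5 − 0)² + (6 − 2)² = 41
Minimum is attained by (0, 1), so q lies in its Voronoi cell.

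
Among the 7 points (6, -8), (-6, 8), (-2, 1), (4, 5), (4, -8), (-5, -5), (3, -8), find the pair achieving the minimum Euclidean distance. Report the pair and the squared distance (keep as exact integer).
Pair = ((4, -8), (3, -8)); squared distance = 1

Compute all C(7, 2) = 21 pairwise squared distances (x_i − x_j)² + (y_i − y_j)². The minimum is 1, attained by the pair ((4, -8), (3, -8)).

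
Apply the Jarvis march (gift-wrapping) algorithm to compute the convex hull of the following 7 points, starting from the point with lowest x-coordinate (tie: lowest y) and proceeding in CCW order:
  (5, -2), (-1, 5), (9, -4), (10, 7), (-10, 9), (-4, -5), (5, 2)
Hull (CCW) = [(-10, 9), (-4, -5), (9, -4), (10, 7)]

Jarvis march: at each step, from the current hull vertex p, select the next vertex q as the point such that every other point lies strictly to the left of (or on) the directed line p → q. (Equivalently: for every other point r, the cross product (q − p) × (r − p) ≥ 0.)
Starting point (lowest x, tie lowest y): (-10, 9). Wrap until returning to start. Resulting hull: (-10, 9), (-4, -5), (9, -4), (10, 7).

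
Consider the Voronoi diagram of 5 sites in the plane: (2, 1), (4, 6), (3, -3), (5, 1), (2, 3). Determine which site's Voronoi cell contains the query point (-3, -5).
Nearest site = (3, -3)

The Voronoi cell of site s contains exactly those query points closer to s than to any other site. Compute squared distances from q = (-3, -5) to each site:
  (3 − -3)² + (-3 − -5)² = 40
  (2 − -3)² + (1 − -5)² = 61
  (2 − -3)² + (3 − -5)² = 89
  (5 − -3)² + (1 − -5)² = 100
  (4 − -3)² + (6 − -5)² = 170
Minimum is attained by (3, -3), so q lies in its Voronoi cell.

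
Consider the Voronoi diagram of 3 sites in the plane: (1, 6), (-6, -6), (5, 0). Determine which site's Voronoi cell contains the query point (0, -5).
Nearest site = (-6, -6)

The Voronoi cell of site s contains exactly those query points closer to s than to any other site. Compute squared distances from q = (0, -5) to each site:
  (-6 − 0)² + (-6 − -5)² = 37
  (5 − 0)² + (0 − -5)² = 50
  (1 − 0)² + (6 − -5)² = 122
Minimum is attained by (-6, -6), so q lies in its Voronoi cell.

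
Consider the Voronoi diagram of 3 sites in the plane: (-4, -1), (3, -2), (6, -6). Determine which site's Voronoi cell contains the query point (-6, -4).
Nearest site = (-4, -1)

The Voronoi cell of site s contains exactly those query points closer to s than to any other site. Compute squared distances from q = (-6, -4) to each site:
  (-4 − -6)² + (-1 − -4)² = 13
  (3 − -6)² + (-2 − -4)² = 85
  (6 − -6)² + (-6 − -4)² = 148
Minimum is attained by (-4, -1), so q lies in its Voronoi cell.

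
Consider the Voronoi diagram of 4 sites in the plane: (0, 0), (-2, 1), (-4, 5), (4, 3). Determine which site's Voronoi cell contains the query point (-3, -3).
Nearest site = (-2, 1)

The Voronoi cell of site s contains exactly those query points closer to s than to any other site. Compute squared distances from q = (-3, -3) to each site:
  (-2 − -3)² + (1 − -3)² = 17
  (0 − -3)² + (0 − -3)² = 18
  (-4 − -3)² + (5 − -3)² = 65
  (4 − -3)² + (3 − -3)² = 85
Minimum is attained by (-2, 1), so q lies in its Voronoi cell.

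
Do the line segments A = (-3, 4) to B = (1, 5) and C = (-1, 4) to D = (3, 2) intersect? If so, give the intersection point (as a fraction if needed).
No (intersection of containing lines falls outside at least one segment)

Parametrize and solve: t = 1/3, s = -1/6. At least one of these is outside [0, 1], so the segments do not intersect.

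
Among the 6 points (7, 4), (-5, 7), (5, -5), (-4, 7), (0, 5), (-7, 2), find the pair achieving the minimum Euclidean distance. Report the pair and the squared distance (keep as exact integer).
Pair = ((-5, 7), (-4, 7)); squared distance = 1

Compute all C(6, 2) = 15 pairwise squared distances (x_i − x_j)² + (y_i − y_j)². The minimum is 1, attained by the pair ((-5, 7), (-4, 7)).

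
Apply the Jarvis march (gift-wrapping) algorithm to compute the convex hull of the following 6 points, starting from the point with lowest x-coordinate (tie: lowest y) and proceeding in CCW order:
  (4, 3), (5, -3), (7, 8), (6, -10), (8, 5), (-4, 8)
Hull (CCW) = [(-4, 8), (6, -10), (8, 5), (7, 8)]

Jarvis march: at each step, from the current hull vertex p, select the next vertex q as the point such that every other point lies strictly to the left of (or on) the directed line p → q. (Equivalently: for every other point r, the cross product (q − p) × (r − p) ≥ 0.)
Starting point (lowest x, tie lowest y): (-4, 8). Wrap until returning to start. Resulting hull: (-4, 8), (6, -10), (8, 5), (7, 8).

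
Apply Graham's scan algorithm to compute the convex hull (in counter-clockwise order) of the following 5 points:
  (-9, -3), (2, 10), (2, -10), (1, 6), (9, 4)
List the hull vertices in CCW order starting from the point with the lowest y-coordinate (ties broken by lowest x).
Hull (CCW) = [(2, -10), (9, 4), (2, 10), (-9, -3)]

Graham scan procedure:
  1. Find the pivot p₀ = point with lowest y (tie → lowest x): (2, -10).
  2. Sort the remaining points by polar angle around p₀.
  3. Walk through sorted points, maintaining a stack; pop the top while the last three entries make a non-left turn (cross product ≤ 0).
  4. Final stack is the convex hull in CCW order: (2, -10), (9, 4), (2, 10), (-9, -3).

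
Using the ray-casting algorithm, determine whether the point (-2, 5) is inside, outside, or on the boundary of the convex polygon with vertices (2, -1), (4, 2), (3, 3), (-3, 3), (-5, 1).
The point (-2, 5) lies strictly outside the polygon

Cast a horizontal ray to the right from the query point and count how many polygon edges it crosses (each edge strictly once or zero times, handled with the usual half-open convention). 
Parity of crossings → even ⇒ outside.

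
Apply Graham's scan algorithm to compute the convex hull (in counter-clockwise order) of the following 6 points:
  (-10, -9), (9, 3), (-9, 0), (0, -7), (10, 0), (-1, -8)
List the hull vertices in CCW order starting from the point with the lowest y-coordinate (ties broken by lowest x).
Hull (CCW) = [(-10, -9), (-1, -8), (10, 0), (9, 3), (-9, 0)]

Graham scan procedure:
  1. Find the pivot p₀ = point with lowest y (tie → lowest x): (-10, -9).
  2. Sort the remaining points by polar angle around p₀.
  3. Walk through sorted points, maintaining a stack; pop the top while the last three entries make a non-left turn (cross product ≤ 0).
  4. Final stack is the convex hull in CCW order: (-10, -9), (-1, -8), (10, 0), (9, 3), (-9, 0).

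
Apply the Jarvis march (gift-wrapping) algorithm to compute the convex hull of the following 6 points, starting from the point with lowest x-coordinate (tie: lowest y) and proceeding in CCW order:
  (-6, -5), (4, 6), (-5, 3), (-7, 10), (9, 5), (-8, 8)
Hull (CCW) = [(-8, 8), (-6, -5), (9, 5), (-7, 10)]

Jarvis march: at each step, from the current hull vertex p, select the next vertex q as the point such that every other point lies strictly to the left of (or on) the directed line p → q. (Equivalently: for every other point r, the cross product (q − p) × (r − p) ≥ 0.)
Starting point (lowest x, tie lowest y): (-8, 8). Wrap until returning to start. Resulting hull: (-8, 8), (-6, -5), (9, 5), (-7, 10).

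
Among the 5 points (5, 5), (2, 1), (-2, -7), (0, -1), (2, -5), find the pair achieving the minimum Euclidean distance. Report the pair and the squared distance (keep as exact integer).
Pair = ((2, 1), (0, -1)); squared distance = 8

Compute all C(5, 2) = 10 pairwise squared distances (x_i − x_j)² + (y_i − y_j)². The minimum is 8, attained by the pair ((2, 1), (0, -1)).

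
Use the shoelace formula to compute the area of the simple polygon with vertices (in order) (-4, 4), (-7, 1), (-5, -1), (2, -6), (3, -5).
Area = 34

Shoelace formula: Area = (1/2) |Σ_i (x_i · y_{i+1} − x_{i+1} · y_i)| (indices mod n). Compute each cross term:
  (-4)(1) − (-7)(4) = 24
  (-7)(-1) − (-5)(1) = 12
  (-5)(-6) − (2)(-1) = 32
  (2)(-5) − (3)(-6) = 8
  (3)(4) − (-4)(-5) = -8
Sum = 68, so (signed) Area = 68/2 = 34, |Area| = 34.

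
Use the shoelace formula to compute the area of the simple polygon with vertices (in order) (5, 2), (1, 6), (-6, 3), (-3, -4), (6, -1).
Area = 72

Shoelace formula: Area = (1/2) |Σ_i (x_i · y_{i+1} − x_{i+1} · y_i)| (indices mod n). Compute each cross term:
  (5)(6) − (1)(2) = 28
  (1)(3) − (-6)(6) = 39
  (-6)(-4) − (-3)(3) = 33
  (-3)(-1) − (6)(-4) = 27
  (6)(2) − (5)(-1) = 17
Sum = 144, so (signed) Area = 144/2 = 72, |Area| = 72.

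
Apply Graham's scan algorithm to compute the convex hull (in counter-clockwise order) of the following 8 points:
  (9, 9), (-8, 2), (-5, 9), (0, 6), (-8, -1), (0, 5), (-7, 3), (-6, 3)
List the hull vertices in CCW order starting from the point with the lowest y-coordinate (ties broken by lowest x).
Hull (CCW) = [(-8, -1), (9, 9), (-5, 9), (-8, 2)]

Graham scan procedure:
  1. Find the pivot p₀ = point with lowest y (tie → lowest x): (-8, -1).
  2. Sort the remaining points by polar angle around p₀.
  3. Walk through sorted points, maintaining a stack; pop the top while the last three entries make a non-left turn (cross product ≤ 0).
  4. Final stack is the convex hull in CCW order: (-8, -1), (9, 9), (-5, 9), (-8, 2).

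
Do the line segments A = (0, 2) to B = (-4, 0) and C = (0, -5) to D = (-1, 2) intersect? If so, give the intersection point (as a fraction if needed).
Yes; intersection at (-14/15, 23/15) (t = 7/30 on AB, s = 14/15 on CD)

Parametrize AB as A + t(B − A) = (0 + -4 t, 2 + -2 t) and CD as C + s(D − C) = (0 + -1 s, -5 + 7 s). Solve the linear system for (t, s). Determinant = 30 ≠ 0, so a unique intersection of the containing lines exists. Solution: t = 7/30, s = 14/15 — both in [0, 1], so the segments cross. Intersection point: (-14/15, 23/15).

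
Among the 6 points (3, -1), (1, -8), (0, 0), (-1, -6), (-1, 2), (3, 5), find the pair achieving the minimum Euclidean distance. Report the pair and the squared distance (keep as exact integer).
Pair = ((0, 0), (-1, 2)); squared distance = 5

Compute all C(6, 2) = 15 pairwise squared distances (x_i − x_j)² + (y_i − y_j)². The minimum is 5, attained by the pair ((0, 0), (-1, 2)).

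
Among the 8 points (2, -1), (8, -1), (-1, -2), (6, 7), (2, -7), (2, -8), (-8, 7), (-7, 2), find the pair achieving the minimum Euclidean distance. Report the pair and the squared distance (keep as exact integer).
Pair = ((2, -7), (2, -8)); squared distance = 1

Compute all C(8, 2) = 28 pairwise squared distances (x_i − x_j)² + (y_i − y_j)². The minimum is 1, attained by the pair ((2, -7), (2, -8)).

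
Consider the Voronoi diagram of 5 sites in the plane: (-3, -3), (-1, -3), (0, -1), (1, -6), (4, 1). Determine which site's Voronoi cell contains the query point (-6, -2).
Nearest site = (-3, -3)

The Voronoi cell of site s contains exactly those query points closer to s than to any other site. Compute squared distances from q = (-6, -2) to each site:
  (-3 − -6)² + (-3 − -2)² = 10
  (-1 − -6)² + (-3 − -2)² = 26
  (0 − -6)² + (-1 − -2)² = 37
  (1 − -6)² + (-6 − -2)² = 65
  (4 − -6)² + (1 − -2)² = 109
Minimum is attained by (-3, -3), so q lies in its Voronoi cell.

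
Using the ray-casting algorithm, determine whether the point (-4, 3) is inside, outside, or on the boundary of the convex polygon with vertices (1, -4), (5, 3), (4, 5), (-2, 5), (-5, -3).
The point (-4, 3) lies strictly outside the polygon

Cast a horizontal ray to the right from the query point and count how many polygon edges it crosses (each edge strictly once or zero times, handled with the usual half-open convention). 
Parity of crossings → even ⇒ outside.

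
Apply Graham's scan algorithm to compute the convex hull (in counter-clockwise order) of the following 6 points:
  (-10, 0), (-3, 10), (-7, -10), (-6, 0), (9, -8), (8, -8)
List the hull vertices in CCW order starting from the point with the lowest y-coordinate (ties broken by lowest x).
Hull (CCW) = [(-7, -10), (9, -8), (-3, 10), (-10, 0)]

Graham scan procedure:
  1. Find the pivot p₀ = point with lowest y (tie → lowest x): (-7, -10).
  2. Sort the remaining points by polar angle around p₀.
  3. Walk through sorted points, maintaining a stack; pop the top while the last three entries make a non-left turn (cross product ≤ 0).
  4. Final stack is the convex hull in CCW order: (-7, -10), (9, -8), (-3, 10), (-10, 0).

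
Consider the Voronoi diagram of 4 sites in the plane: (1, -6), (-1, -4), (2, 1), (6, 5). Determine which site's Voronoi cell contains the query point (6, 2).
Nearest site = (6, 5)

The Voronoi cell of site s contains exactly those query points closer to s than to any other site. Compute squared distances from q = (6, 2) to each site:
  (6 − 6)² + (5 − 2)² = 9
  (2 − 6)² + (1 − 2)² = 17
  (-1 − 6)² + (-4 − 2)² = 85
  (1 − 6)² + (-6 − 2)² = 89
Minimum is attained by (6, 5), so q lies in its Voronoi cell.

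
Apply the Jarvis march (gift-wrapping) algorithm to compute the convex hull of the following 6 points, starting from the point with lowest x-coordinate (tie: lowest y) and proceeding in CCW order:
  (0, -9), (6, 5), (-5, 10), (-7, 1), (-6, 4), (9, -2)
Hull (CCW) = [(-7, 1), (0, -9), (9, -2), (6, 5), (-5, 10)]

Jarvis march: at each step, from the current hull vertex p, select the next vertex q as the point such that every other point lies strictly to the left of (or on) the directed line p → q. (Equivalently: for every other point r, the cross product (q − p) × (r − p) ≥ 0.)
Starting point (lowest x, tie lowest y): (-7, 1). Wrap until returning to start. Resulting hull: (-7, 1), (0, -9), (9, -2), (6, 5), (-5, 10).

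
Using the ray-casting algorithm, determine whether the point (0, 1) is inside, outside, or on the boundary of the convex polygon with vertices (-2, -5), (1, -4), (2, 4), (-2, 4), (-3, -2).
The point (0, 1) lies strictly inside the polygon

Cast a horizontal ray to the right from the query point and count how many polygon edges it crosses (each edge strictly once or zero times, handled with the usual half-open convention). 
Parity of crossings → odd ⇒ inside.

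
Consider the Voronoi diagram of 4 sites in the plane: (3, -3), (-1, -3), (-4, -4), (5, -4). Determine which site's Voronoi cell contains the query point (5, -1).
Nearest site = (3, -3)

The Voronoi cell of site s contains exactly those query points closer to s than to any other site. Compute squared distances from q = (5, -1) to each site:
  (3 − 5)² + (-3 − -1)² = 8
  (5 − 5)² + (-4 − -1)² = 9
  (-1 − 5)² + (-3 − -1)² = 40
  (-4 − 5)² + (-4 − -1)² = 90
Minimum is attained by (3, -3), so q lies in its Voronoi cell.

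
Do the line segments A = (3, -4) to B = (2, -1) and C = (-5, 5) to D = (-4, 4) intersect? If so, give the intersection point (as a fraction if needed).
No (intersection of containing lines falls outside at least one segment)

Parametrize and solve: t = 1/2, s = 15/2. At least one of these is outside [0, 1], so the segments do not intersect.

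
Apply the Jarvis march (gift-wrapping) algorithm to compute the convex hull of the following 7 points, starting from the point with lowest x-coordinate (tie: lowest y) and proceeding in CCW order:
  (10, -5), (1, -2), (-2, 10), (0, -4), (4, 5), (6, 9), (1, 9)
Hull (CCW) = [(-2, 10), (0, -4), (10, -5), (6, 9)]

Jarvis march: at each step, from the current hull vertex p, select the next vertex q as the point such that every other point lies strictly to the left of (or on) the directed line p → q. (Equivalently: for every other point r, the cross product (q − p) × (r − p) ≥ 0.)
Starting point (lowest x, tie lowest y): (-2, 10). Wrap until returning to start. Resulting hull: (-2, 10), (0, -4), (10, -5), (6, 9).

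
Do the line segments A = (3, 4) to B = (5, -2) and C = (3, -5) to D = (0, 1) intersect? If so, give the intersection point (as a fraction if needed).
No (intersection of containing lines falls outside at least one segment)

Parametrize and solve: t = 9/2, s = -3. At least one of these is outside [0, 1], so the segments do not intersect.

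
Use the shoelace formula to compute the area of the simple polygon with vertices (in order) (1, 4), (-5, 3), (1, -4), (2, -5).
Area = 28

Shoelace formula: Area = (1/2) |Σ_i (x_i · y_{i+1} − x_{i+1} · y_i)| (indices mod n). Compute each cross term:
  (1)(3) − (-5)(4) = 23
  (-5)(-4) − (1)(3) = 17
  (1)(-5) − (2)(-4) = 3
  (2)(4) − (1)(-5) = 13
Sum = 56, so (signed) Area = 56/2 = 28, |Area| = 28.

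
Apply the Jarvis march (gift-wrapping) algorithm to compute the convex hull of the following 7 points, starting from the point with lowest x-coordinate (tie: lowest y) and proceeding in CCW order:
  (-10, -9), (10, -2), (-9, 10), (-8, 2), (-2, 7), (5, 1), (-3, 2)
Hull (CCW) = [(-10, -9), (10, -2), (-2, 7), (-9, 10)]

Jarvis march: at each step, from the current hull vertex p, select the next vertex q as the point such that every other point lies strictly to the left of (or on) the directed line p → q. (Equivalently: for every other point r, the cross product (q − p) × (r − p) ≥ 0.)
Starting point (lowest x, tie lowest y): (-10, -9). Wrap until returning to start. Resulting hull: (-10, -9), (10, -2), (-2, 7), (-9, 10).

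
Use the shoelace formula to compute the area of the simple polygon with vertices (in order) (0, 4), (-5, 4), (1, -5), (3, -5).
Area = 63/2

Shoelace formula: Area = (1/2) |Σ_i (x_i · y_{i+1} − x_{i+1} · y_i)| (indices mod n). Compute each cross term:
  (0)(4) − (-5)(4) = 20
  (-5)(-5) − (1)(4) = 21
  (1)(-5) − (3)(-5) = 10
  (3)(4) − (0)(-5) = 12
Sum = 63, so (signed) Area = 63/2 = 63/2, |Area| = 63/2.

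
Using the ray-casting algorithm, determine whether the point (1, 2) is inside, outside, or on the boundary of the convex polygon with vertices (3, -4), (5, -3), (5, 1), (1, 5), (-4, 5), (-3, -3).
The point (1, 2) lies strictly inside the polygon

Cast a horizontal ray to the right from the query point and count how many polygon edges it crosses (each edge strictly once or zero times, handled with the usual half-open convention). 
Parity of crossings → odd ⇒ inside.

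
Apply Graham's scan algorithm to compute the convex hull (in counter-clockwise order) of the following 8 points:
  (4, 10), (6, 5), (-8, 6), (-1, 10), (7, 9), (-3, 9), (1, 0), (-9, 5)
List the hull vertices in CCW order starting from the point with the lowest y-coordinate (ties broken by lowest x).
Hull (CCW) = [(1, 0), (6, 5), (7, 9), (4, 10), (-1, 10), (-3, 9), (-8, 6), (-9, 5)]

Graham scan procedure:
  1. Find the pivot p₀ = point with lowest y (tie → lowest x): (1, 0).
  2. Sort the remaining points by polar angle around p₀.
  3. Walk through sorted points, maintaining a stack; pop the top while the last three entries make a non-left turn (cross product ≤ 0).
  4. Final stack is the convex hull in CCW order: (1, 0), (6, 5), (7, 9), (4, 10), (-1, 10), (-3, 9), (-8, 6), (-9, 5).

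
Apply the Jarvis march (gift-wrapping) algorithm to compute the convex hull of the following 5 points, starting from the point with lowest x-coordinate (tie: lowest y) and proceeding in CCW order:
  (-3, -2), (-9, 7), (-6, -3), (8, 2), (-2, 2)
Hull (CCW) = [(-9, 7), (-6, -3), (-3, -2), (8, 2)]

Jarvis march: at each step, from the current hull vertex p, select the next vertex q as the point such that every other point lies strictly to the left of (or on) the directed line p → q. (Equivalently: for every other point r, the cross product (q − p) × (r − p) ≥ 0.)
Starting point (lowest x, tie lowest y): (-9, 7). Wrap until returning to start. Resulting hull: (-9, 7), (-6, -3), (-3, -2), (8, 2).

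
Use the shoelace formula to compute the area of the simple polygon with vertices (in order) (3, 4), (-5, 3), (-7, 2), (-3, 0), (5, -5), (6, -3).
Area = 109/2

Shoelace formula: Area = (1/2) |Σ_i (x_i · y_{i+1} − x_{i+1} · y_i)| (indices mod n). Compute each cross term:
  (3)(3) − (-5)(4) = 29
  (-5)(2) − (-7)(3) = 11
  (-7)(0) − (-3)(2) = 6
  (-3)(-5) − (5)(0) = 15
  (5)(-3) − (6)(-5) = 15
  (6)(4) − (3)(-3) = 33
Sum = 109, so (signed) Area = 109/2 = 109/2, |Area| = 109/2.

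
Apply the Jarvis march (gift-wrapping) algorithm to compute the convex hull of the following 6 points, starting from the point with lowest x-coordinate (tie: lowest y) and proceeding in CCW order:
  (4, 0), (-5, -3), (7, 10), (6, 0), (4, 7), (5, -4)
Hull (CCW) = [(-5, -3), (5, -4), (6, 0), (7, 10), (4, 7)]

Jarvis march: at each step, from the current hull vertex p, select the next vertex q as the point such that every other point lies strictly to the left of (or on) the directed line p → q. (Equivalently: for every other point r, the cross product (q − p) × (r − p) ≥ 0.)
Starting point (lowest x, tie lowest y): (-5, -3). Wrap until returning to start. Resulting hull: (-5, -3), (5, -4), (6, 0), (7, 10), (4, 7).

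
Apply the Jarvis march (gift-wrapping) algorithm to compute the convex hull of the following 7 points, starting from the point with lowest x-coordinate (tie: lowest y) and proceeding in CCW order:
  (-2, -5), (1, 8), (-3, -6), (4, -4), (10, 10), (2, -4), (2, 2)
Hull (CCW) = [(-3, -6), (4, -4), (10, 10), (1, 8)]

Jarvis march: at each step, from the current hull vertex p, select the next vertex q as the point such that every other point lies strictly to the left of (or on) the directed line p → q. (Equivalently: for every other point r, the cross product (q − p) × (r − p) ≥ 0.)
Starting point (lowest x, tie lowest y): (-3, -6). Wrap until returning to start. Resulting hull: (-3, -6), (4, -4), (10, 10), (1, 8).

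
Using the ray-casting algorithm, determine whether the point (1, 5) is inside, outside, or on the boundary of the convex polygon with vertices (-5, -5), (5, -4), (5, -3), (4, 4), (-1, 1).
The point (1, 5) lies strictly outside the polygon

Cast a horizontal ray to the right from the query point and count how many polygon edges it crosses (each edge strictly once or zero times, handled with the usual half-open convention). 
Parity of crossings → even ⇒ outside.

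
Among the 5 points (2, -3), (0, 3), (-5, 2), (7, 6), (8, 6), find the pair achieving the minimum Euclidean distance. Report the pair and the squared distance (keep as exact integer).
Pair = ((7, 6), (8, 6)); squared distance = 1

Compute all C(5, 2) = 10 pairwise squared distances (x_i − x_j)² + (y_i − y_j)². The minimum is 1, attained by the pair ((7, 6), (8, 6)).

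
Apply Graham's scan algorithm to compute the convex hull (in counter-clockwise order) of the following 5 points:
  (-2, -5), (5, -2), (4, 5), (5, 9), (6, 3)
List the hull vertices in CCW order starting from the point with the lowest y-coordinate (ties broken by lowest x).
Hull (CCW) = [(-2, -5), (5, -2), (6, 3), (5, 9)]

Graham scan procedure:
  1. Find the pivot p₀ = point with lowest y (tie → lowest x): (-2, -5).
  2. Sort the remaining points by polar angle around p₀.
  3. Walk through sorted points, maintaining a stack; pop the top while the last three entries make a non-left turn (cross product ≤ 0).
  4. Final stack is the convex hull in CCW order: (-2, -5), (5, -2), (6, 3), (5, 9).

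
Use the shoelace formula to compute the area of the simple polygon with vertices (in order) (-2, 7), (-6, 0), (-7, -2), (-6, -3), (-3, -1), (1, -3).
Area = 71/2

Shoelace formula: Area = (1/2) |Σ_i (x_i · y_{i+1} − x_{i+1} · y_i)| (indices mod n). Compute each cross term:
  (-2)(0) − (-6)(7) = 42
  (-6)(-2) − (-7)(0) = 12
  (-7)(-3) − (-6)(-2) = 9
  (-6)(-1) − (-3)(-3) = -3
  (-3)(-3) − (1)(-1) = 10
  (1)(7) − (-2)(-3) = 1
Sum = 71, so (signed) Area = 71/2 = 71/2, |Area| = 71/2.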